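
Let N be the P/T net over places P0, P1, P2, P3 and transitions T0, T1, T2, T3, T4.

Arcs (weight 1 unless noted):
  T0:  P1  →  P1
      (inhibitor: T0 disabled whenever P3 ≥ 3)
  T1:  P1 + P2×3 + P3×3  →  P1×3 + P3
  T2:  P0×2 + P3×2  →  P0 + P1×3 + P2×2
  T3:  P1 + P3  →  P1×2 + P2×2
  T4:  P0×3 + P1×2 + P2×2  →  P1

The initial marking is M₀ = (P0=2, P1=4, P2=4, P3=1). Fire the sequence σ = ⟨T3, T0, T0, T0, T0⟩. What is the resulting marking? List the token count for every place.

step 1: fire T3:  (P0=2, P1=4, P2=4, P3=1) → (P0=2, P1=5, P2=6, P3=0)
step 2: fire T0:  (P0=2, P1=5, P2=6, P3=0) → (P0=2, P1=5, P2=6, P3=0)
step 3: fire T0:  (P0=2, P1=5, P2=6, P3=0) → (P0=2, P1=5, P2=6, P3=0)
step 4: fire T0:  (P0=2, P1=5, P2=6, P3=0) → (P0=2, P1=5, P2=6, P3=0)
step 5: fire T0:  (P0=2, P1=5, P2=6, P3=0) → (P0=2, P1=5, P2=6, P3=0)

(P0=2, P1=5, P2=6, P3=0)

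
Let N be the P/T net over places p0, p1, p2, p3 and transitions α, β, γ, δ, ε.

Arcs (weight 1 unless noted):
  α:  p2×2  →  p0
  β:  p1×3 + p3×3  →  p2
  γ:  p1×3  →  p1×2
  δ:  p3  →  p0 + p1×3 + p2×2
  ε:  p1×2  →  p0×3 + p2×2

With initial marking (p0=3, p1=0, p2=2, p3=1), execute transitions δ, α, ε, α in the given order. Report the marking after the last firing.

step 1: fire δ:  (p0=3, p1=0, p2=2, p3=1) → (p0=4, p1=3, p2=4, p3=0)
step 2: fire α:  (p0=4, p1=3, p2=4, p3=0) → (p0=5, p1=3, p2=2, p3=0)
step 3: fire ε:  (p0=5, p1=3, p2=2, p3=0) → (p0=8, p1=1, p2=4, p3=0)
step 4: fire α:  (p0=8, p1=1, p2=4, p3=0) → (p0=9, p1=1, p2=2, p3=0)

(p0=9, p1=1, p2=2, p3=0)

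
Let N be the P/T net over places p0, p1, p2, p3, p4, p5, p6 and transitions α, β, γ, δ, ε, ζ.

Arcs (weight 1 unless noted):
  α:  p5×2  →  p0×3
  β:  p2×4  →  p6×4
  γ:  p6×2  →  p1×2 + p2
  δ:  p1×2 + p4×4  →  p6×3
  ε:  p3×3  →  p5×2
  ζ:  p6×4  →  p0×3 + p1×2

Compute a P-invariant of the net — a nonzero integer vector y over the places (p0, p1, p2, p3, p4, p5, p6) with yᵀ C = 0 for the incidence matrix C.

y = (p0:2, p1:1, p2:2, p3:2, p4:1, p5:3, p6:2)

Incidence matrix C (rows=places, cols=transitions):
        α    β    γ    δ    ε    ζ
   p0   3    0    0    0    0    3
   p1   0    0    2   -2    0    2
   p2   0   -4    1    0    0    0
   p3   0    0    0    0   -3    0
   p4   0    0    0   -4    0    0
   p5  -2    0    0    0    2    0
   p6   0    4   -2    3    0   -4

Candidate y = [2, 1, 2, 2, 1, 3, 2]; check y·C column-wise:
  col α: 2·3 + 1·0 + 2·0 + 2·0 + 1·0 + 3·-2 + 2·0 = 0
  col β: 2·0 + 1·0 + 2·-4 + 2·0 + 1·0 + 3·0 + 2·4 = 0
  col γ: 2·0 + 1·2 + 2·1 + 2·0 + 1·0 + 3·0 + 2·-2 = 0
  col δ: 2·0 + 1·-2 + 2·0 + 2·0 + 1·-4 + 3·0 + 2·3 = 0
  col ε: 2·0 + 1·0 + 2·0 + 2·-3 + 1·0 + 3·2 + 2·0 = 0
  col ζ: 2·3 + 1·2 + 2·0 + 2·0 + 1·0 + 3·0 + 2·-4 = 0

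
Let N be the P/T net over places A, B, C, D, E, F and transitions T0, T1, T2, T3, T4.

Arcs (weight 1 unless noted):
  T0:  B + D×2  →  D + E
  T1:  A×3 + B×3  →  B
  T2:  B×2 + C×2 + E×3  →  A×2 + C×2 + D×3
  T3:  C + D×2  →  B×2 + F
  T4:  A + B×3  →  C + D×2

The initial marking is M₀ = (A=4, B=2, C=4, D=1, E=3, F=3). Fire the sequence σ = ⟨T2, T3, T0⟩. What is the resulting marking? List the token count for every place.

step 1: fire T2:  (A=4, B=2, C=4, D=1, E=3, F=3) → (A=6, B=0, C=4, D=4, E=0, F=3)
step 2: fire T3:  (A=6, B=0, C=4, D=4, E=0, F=3) → (A=6, B=2, C=3, D=2, E=0, F=4)
step 3: fire T0:  (A=6, B=2, C=3, D=2, E=0, F=4) → (A=6, B=1, C=3, D=1, E=1, F=4)

(A=6, B=1, C=3, D=1, E=1, F=4)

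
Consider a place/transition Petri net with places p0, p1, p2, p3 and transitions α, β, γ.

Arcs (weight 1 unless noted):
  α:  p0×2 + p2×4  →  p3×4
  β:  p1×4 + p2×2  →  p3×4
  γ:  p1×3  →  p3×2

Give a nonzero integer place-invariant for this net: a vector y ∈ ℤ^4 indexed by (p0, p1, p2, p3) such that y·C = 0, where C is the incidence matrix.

y = (p0:2, p1:2, p2:2, p3:3)

Incidence matrix C (rows=places, cols=transitions):
        α    β    γ
   p0  -2    0    0
   p1   0   -4   -3
   p2  -4   -2    0
   p3   4    4    2

Candidate y = [2, 2, 2, 3]; check y·C column-wise:
  col α: 2·-2 + 2·0 + 2·-4 + 3·4 = 0
  col β: 2·0 + 2·-4 + 2·-2 + 3·4 = 0
  col γ: 2·0 + 2·-3 + 2·0 + 3·2 = 0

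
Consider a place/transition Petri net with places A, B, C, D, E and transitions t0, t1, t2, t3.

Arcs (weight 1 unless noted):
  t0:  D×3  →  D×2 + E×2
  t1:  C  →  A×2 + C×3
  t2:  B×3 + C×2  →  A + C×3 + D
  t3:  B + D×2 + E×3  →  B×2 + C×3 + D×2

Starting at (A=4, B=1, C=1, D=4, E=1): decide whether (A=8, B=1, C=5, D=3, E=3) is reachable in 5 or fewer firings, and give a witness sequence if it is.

YES — reachable via ⟨t0, t1, t1⟩ (3 firings)

step 1: fire t0:  (A=4, B=1, C=1, D=4, E=1) → (A=4, B=1, C=1, D=3, E=3)
step 2: fire t1:  (A=4, B=1, C=1, D=3, E=3) → (A=6, B=1, C=3, D=3, E=3)
step 3: fire t1:  (A=6, B=1, C=3, D=3, E=3) → (A=8, B=1, C=5, D=3, E=3)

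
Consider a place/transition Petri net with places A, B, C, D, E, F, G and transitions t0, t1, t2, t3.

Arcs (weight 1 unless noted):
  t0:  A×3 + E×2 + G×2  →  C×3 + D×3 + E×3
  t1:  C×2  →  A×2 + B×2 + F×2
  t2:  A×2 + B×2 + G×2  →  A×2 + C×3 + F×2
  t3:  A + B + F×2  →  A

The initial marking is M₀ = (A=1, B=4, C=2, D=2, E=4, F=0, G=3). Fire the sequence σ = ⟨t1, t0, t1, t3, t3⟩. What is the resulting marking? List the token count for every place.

step 1: fire t1:  (A=1, B=4, C=2, D=2, E=4, F=0, G=3) → (A=3, B=6, C=0, D=2, E=4, F=2, G=3)
step 2: fire t0:  (A=3, B=6, C=0, D=2, E=4, F=2, G=3) → (A=0, B=6, C=3, D=5, E=5, F=2, G=1)
step 3: fire t1:  (A=0, B=6, C=3, D=5, E=5, F=2, G=1) → (A=2, B=8, C=1, D=5, E=5, F=4, G=1)
step 4: fire t3:  (A=2, B=8, C=1, D=5, E=5, F=4, G=1) → (A=2, B=7, C=1, D=5, E=5, F=2, G=1)
step 5: fire t3:  (A=2, B=7, C=1, D=5, E=5, F=2, G=1) → (A=2, B=6, C=1, D=5, E=5, F=0, G=1)

(A=2, B=6, C=1, D=5, E=5, F=0, G=1)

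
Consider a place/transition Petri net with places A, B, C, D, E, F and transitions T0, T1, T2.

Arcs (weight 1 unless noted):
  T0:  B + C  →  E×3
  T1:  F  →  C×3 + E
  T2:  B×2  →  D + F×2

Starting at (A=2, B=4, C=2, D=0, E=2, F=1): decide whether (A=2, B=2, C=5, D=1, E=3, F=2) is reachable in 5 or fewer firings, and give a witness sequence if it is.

YES — reachable via ⟨T1, T2⟩ (2 firings)

step 1: fire T1:  (A=2, B=4, C=2, D=0, E=2, F=1) → (A=2, B=4, C=5, D=0, E=3, F=0)
step 2: fire T2:  (A=2, B=4, C=5, D=0, E=3, F=0) → (A=2, B=2, C=5, D=1, E=3, F=2)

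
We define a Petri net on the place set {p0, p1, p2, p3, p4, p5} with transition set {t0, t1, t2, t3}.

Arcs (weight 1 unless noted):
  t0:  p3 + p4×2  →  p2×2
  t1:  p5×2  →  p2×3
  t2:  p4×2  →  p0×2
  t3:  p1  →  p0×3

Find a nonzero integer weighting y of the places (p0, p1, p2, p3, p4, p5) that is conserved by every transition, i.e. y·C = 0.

y = (p0:1, p1:3, p2:0, p3:-2, p4:1, p5:0)

Incidence matrix C (rows=places, cols=transitions):
       t0   t1   t2   t3
   p0   0    0    2    3
   p1   0    0    0   -1
   p2   2    3    0    0
   p3  -1    0    0    0
   p4  -2    0   -2    0
   p5   0   -2    0    0

Candidate y = [1, 3, 0, -2, 1, 0]; check y·C column-wise:
  col t0: 1·0 + 3·0 + 0·2 + -2·-1 + 1·-2 = 0
  col t1: 1·0 + 3·0 + 0·3 + -2·0 + 1·0 + 0·-2 = 0
  col t2: 1·2 + 3·0 + -2·0 + 1·-2 = 0
  col t3: 1·3 + 3·-1 + -2·0 + 1·0 = 0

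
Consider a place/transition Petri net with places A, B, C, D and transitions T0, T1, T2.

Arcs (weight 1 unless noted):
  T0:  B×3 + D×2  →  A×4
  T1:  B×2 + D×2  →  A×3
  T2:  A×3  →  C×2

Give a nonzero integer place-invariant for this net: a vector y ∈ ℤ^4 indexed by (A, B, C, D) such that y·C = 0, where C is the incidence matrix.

y = (A:2, B:2, C:3, D:1)

Incidence matrix C (rows=places, cols=transitions):
       T0   T1   T2
    A   4    3   -3
    B  -3   -2    0
    C   0    0    2
    D  -2   -2    0

Candidate y = [2, 2, 3, 1]; check y·C column-wise:
  col T0: 2·4 + 2·-3 + 3·0 + 1·-2 = 0
  col T1: 2·3 + 2·-2 + 3·0 + 1·-2 = 0
  col T2: 2·-3 + 2·0 + 3·2 + 1·0 = 0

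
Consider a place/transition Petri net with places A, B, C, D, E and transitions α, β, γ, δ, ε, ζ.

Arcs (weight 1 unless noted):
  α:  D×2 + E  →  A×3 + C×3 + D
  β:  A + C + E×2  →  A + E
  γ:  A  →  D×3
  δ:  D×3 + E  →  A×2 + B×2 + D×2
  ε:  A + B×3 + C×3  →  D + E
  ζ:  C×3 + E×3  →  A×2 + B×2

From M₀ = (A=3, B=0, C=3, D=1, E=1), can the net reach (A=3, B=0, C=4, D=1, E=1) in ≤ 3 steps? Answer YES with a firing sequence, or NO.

NO — not reachable within 3 firings

depth 0: 1 marking
depth 1: 2 markings reached so far
depth 2: 5 markings reached so far
depth 3: 8 markings reached so far
target is not among the 8 markings reachable within 3 steps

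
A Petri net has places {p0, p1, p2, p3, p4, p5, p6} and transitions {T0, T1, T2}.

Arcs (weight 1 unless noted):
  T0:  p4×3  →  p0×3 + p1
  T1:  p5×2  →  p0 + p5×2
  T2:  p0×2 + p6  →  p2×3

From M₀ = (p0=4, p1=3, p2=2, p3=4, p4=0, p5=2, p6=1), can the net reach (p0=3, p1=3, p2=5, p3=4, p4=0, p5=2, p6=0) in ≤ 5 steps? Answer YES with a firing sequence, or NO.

step 1: fire T1:  (p0=4, p1=3, p2=2, p3=4, p4=0, p5=2, p6=1) → (p0=5, p1=3, p2=2, p3=4, p4=0, p5=2, p6=1)
step 2: fire T2:  (p0=5, p1=3, p2=2, p3=4, p4=0, p5=2, p6=1) → (p0=3, p1=3, p2=5, p3=4, p4=0, p5=2, p6=0)

YES — reachable via ⟨T1, T2⟩ (2 firings)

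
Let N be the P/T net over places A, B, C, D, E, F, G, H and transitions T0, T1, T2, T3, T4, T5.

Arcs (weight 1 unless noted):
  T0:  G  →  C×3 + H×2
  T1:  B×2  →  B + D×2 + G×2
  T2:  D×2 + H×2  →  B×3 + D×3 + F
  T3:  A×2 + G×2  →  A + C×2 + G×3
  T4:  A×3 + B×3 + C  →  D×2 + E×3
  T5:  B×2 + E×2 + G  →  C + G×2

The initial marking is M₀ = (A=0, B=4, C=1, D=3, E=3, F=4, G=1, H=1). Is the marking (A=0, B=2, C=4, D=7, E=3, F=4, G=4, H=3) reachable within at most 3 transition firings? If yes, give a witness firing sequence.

YES — reachable via ⟨T0, T1, T1⟩ (3 firings)

step 1: fire T0:  (A=0, B=4, C=1, D=3, E=3, F=4, G=1, H=1) → (A=0, B=4, C=4, D=3, E=3, F=4, G=0, H=3)
step 2: fire T1:  (A=0, B=4, C=4, D=3, E=3, F=4, G=0, H=3) → (A=0, B=3, C=4, D=5, E=3, F=4, G=2, H=3)
step 3: fire T1:  (A=0, B=3, C=4, D=5, E=3, F=4, G=2, H=3) → (A=0, B=2, C=4, D=7, E=3, F=4, G=4, H=3)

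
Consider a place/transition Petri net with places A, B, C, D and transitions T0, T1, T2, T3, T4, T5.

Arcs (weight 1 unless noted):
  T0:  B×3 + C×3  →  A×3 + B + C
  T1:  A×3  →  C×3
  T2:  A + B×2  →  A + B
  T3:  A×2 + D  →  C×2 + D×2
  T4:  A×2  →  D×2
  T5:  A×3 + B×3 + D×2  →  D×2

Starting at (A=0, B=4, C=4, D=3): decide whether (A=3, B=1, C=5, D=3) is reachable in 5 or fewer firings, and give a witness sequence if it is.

NO — not reachable within 5 firings

depth 0: 1 marking
depth 1: 2 markings reached so far
depth 2: 6 markings reached so far
depth 3: 9 markings reached so far
depth 4: 9 markings reached so far
(frontier empty at depth 4; search complete)
target is not among the 9 markings reachable within 5 steps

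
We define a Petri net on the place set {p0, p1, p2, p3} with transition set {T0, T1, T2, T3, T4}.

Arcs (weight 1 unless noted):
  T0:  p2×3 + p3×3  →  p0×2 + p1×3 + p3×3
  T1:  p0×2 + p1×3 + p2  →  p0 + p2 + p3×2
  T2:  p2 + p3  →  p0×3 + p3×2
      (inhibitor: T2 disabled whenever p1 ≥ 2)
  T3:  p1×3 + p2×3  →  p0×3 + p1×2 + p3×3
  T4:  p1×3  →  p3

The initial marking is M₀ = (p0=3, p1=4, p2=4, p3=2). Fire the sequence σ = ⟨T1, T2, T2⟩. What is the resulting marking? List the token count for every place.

(p0=8, p1=1, p2=2, p3=6)

step 1: fire T1:  (p0=3, p1=4, p2=4, p3=2) → (p0=2, p1=1, p2=4, p3=4)
step 2: fire T2:  (p0=2, p1=1, p2=4, p3=4) → (p0=5, p1=1, p2=3, p3=5)
step 3: fire T2:  (p0=5, p1=1, p2=3, p3=5) → (p0=8, p1=1, p2=2, p3=6)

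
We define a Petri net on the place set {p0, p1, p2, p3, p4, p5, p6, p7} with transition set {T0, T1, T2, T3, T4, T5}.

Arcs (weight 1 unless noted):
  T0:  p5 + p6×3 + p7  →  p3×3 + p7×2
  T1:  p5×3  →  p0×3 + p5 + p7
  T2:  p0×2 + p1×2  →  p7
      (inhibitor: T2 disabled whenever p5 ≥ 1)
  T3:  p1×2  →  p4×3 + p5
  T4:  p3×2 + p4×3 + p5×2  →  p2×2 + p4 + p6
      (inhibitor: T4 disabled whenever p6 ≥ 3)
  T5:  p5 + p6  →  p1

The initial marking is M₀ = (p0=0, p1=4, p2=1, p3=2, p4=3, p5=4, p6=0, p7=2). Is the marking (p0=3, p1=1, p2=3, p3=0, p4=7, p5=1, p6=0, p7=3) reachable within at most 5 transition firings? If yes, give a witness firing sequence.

YES — reachable via ⟨T1, T3, T3, T4, T5⟩ (5 firings)

step 1: fire T1:  (p0=0, p1=4, p2=1, p3=2, p4=3, p5=4, p6=0, p7=2) → (p0=3, p1=4, p2=1, p3=2, p4=3, p5=2, p6=0, p7=3)
step 2: fire T3:  (p0=3, p1=4, p2=1, p3=2, p4=3, p5=2, p6=0, p7=3) → (p0=3, p1=2, p2=1, p3=2, p4=6, p5=3, p6=0, p7=3)
step 3: fire T3:  (p0=3, p1=2, p2=1, p3=2, p4=6, p5=3, p6=0, p7=3) → (p0=3, p1=0, p2=1, p3=2, p4=9, p5=4, p6=0, p7=3)
step 4: fire T4:  (p0=3, p1=0, p2=1, p3=2, p4=9, p5=4, p6=0, p7=3) → (p0=3, p1=0, p2=3, p3=0, p4=7, p5=2, p6=1, p7=3)
step 5: fire T5:  (p0=3, p1=0, p2=3, p3=0, p4=7, p5=2, p6=1, p7=3) → (p0=3, p1=1, p2=3, p3=0, p4=7, p5=1, p6=0, p7=3)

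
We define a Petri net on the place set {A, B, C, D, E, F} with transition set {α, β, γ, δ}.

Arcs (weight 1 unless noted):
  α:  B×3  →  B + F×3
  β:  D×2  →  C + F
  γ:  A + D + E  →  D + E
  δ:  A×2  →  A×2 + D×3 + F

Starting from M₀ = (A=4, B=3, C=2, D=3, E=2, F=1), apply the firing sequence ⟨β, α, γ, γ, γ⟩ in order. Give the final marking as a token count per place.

(A=1, B=1, C=3, D=1, E=2, F=5)

step 1: fire β:  (A=4, B=3, C=2, D=3, E=2, F=1) → (A=4, B=3, C=3, D=1, E=2, F=2)
step 2: fire α:  (A=4, B=3, C=3, D=1, E=2, F=2) → (A=4, B=1, C=3, D=1, E=2, F=5)
step 3: fire γ:  (A=4, B=1, C=3, D=1, E=2, F=5) → (A=3, B=1, C=3, D=1, E=2, F=5)
step 4: fire γ:  (A=3, B=1, C=3, D=1, E=2, F=5) → (A=2, B=1, C=3, D=1, E=2, F=5)
step 5: fire γ:  (A=2, B=1, C=3, D=1, E=2, F=5) → (A=1, B=1, C=3, D=1, E=2, F=5)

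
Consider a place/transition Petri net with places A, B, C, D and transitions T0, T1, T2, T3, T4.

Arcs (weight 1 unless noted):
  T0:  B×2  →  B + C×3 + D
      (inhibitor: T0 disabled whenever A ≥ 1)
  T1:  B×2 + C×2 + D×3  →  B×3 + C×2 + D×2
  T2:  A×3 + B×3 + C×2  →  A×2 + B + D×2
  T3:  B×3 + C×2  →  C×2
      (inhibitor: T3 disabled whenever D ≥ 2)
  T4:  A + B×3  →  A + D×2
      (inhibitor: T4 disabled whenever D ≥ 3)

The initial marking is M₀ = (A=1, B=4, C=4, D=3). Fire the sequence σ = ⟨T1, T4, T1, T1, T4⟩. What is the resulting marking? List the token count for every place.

(A=1, B=1, C=4, D=4)

step 1: fire T1:  (A=1, B=4, C=4, D=3) → (A=1, B=5, C=4, D=2)
step 2: fire T4:  (A=1, B=5, C=4, D=2) → (A=1, B=2, C=4, D=4)
step 3: fire T1:  (A=1, B=2, C=4, D=4) → (A=1, B=3, C=4, D=3)
step 4: fire T1:  (A=1, B=3, C=4, D=3) → (A=1, B=4, C=4, D=2)
step 5: fire T4:  (A=1, B=4, C=4, D=2) → (A=1, B=1, C=4, D=4)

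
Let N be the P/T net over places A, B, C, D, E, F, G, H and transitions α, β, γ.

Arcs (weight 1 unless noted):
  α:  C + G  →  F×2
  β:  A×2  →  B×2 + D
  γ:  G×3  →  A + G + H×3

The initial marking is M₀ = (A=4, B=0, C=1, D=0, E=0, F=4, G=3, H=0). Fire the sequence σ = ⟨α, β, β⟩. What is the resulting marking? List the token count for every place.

(A=0, B=4, C=0, D=2, E=0, F=6, G=2, H=0)

step 1: fire α:  (A=4, B=0, C=1, D=0, E=0, F=4, G=3, H=0) → (A=4, B=0, C=0, D=0, E=0, F=6, G=2, H=0)
step 2: fire β:  (A=4, B=0, C=0, D=0, E=0, F=6, G=2, H=0) → (A=2, B=2, C=0, D=1, E=0, F=6, G=2, H=0)
step 3: fire β:  (A=2, B=2, C=0, D=1, E=0, F=6, G=2, H=0) → (A=0, B=4, C=0, D=2, E=0, F=6, G=2, H=0)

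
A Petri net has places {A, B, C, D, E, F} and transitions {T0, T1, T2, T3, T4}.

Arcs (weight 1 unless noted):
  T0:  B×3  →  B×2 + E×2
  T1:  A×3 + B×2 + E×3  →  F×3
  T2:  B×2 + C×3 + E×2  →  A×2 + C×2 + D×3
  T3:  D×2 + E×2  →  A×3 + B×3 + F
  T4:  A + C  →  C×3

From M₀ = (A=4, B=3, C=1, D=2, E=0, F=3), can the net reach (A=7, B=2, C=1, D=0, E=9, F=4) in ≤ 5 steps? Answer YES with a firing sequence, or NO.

depth 0: 1 marking
depth 1: 3 markings reached so far
depth 2: 6 markings reached so far
depth 3: 11 markings reached so far
depth 4: 17 markings reached so far
depth 5: 25 markings reached so far
target is not among the 25 markings reachable within 5 steps

NO — not reachable within 5 firings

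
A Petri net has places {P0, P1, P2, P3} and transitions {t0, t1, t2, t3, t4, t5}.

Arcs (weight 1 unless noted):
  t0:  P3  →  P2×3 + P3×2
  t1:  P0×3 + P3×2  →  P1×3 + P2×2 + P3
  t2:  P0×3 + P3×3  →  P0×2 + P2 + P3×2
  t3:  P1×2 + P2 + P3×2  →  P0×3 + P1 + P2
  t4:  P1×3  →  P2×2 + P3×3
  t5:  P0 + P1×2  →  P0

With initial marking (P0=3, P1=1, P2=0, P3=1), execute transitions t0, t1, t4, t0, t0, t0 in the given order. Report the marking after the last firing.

(P0=0, P1=1, P2=16, P3=7)

step 1: fire t0:  (P0=3, P1=1, P2=0, P3=1) → (P0=3, P1=1, P2=3, P3=2)
step 2: fire t1:  (P0=3, P1=1, P2=3, P3=2) → (P0=0, P1=4, P2=5, P3=1)
step 3: fire t4:  (P0=0, P1=4, P2=5, P3=1) → (P0=0, P1=1, P2=7, P3=4)
step 4: fire t0:  (P0=0, P1=1, P2=7, P3=4) → (P0=0, P1=1, P2=10, P3=5)
step 5: fire t0:  (P0=0, P1=1, P2=10, P3=5) → (P0=0, P1=1, P2=13, P3=6)
step 6: fire t0:  (P0=0, P1=1, P2=13, P3=6) → (P0=0, P1=1, P2=16, P3=7)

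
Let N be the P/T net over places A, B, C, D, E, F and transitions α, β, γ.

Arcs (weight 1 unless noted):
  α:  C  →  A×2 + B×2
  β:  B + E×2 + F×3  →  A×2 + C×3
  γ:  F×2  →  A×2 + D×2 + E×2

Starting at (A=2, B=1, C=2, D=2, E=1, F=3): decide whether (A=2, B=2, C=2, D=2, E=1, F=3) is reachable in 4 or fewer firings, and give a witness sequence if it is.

NO — not reachable within 4 firings

depth 0: 1 marking
depth 1: 3 markings reached so far
depth 2: 5 markings reached so far
depth 3: 6 markings reached so far
depth 4: 6 markings reached so far
(frontier empty at depth 4; search complete)
target is not among the 6 markings reachable within 4 steps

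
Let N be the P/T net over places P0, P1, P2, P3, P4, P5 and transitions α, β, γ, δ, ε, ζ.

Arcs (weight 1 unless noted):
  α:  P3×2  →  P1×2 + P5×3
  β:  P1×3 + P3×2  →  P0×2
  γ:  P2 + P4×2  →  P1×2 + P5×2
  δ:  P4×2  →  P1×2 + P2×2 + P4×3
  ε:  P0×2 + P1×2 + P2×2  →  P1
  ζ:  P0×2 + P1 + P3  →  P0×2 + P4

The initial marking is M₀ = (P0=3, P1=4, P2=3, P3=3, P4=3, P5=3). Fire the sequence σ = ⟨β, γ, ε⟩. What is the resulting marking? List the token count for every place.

(P0=3, P1=2, P2=0, P3=1, P4=1, P5=5)

step 1: fire β:  (P0=3, P1=4, P2=3, P3=3, P4=3, P5=3) → (P0=5, P1=1, P2=3, P3=1, P4=3, P5=3)
step 2: fire γ:  (P0=5, P1=1, P2=3, P3=1, P4=3, P5=3) → (P0=5, P1=3, P2=2, P3=1, P4=1, P5=5)
step 3: fire ε:  (P0=5, P1=3, P2=2, P3=1, P4=1, P5=5) → (P0=3, P1=2, P2=0, P3=1, P4=1, P5=5)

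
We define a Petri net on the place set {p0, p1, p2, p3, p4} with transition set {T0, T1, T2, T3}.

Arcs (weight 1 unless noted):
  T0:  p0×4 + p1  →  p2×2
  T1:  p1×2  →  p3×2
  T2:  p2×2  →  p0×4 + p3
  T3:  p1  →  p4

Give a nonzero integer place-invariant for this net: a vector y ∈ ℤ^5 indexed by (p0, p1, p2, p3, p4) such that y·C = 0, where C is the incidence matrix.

Incidence matrix C (rows=places, cols=transitions):
       T0   T1   T2   T3
   p0  -4    0    4    0
   p1  -1   -2    0   -1
   p2   2    0   -2    0
   p3   0    2    1    0
   p4   0    0    0    1

Candidate y = [1, 0, 2, 0, 0]; check y·C column-wise:
  col T0: 1·-4 + 0·-1 + 2·2 = 0
  col T1: 1·0 + 0·-2 + 2·0 + 0·2 = 0
  col T2: 1·4 + 2·-2 + 0·1 = 0
  col T3: 1·0 + 0·-1 + 2·0 + 0·1 = 0

y = (p0:1, p1:0, p2:2, p3:0, p4:0)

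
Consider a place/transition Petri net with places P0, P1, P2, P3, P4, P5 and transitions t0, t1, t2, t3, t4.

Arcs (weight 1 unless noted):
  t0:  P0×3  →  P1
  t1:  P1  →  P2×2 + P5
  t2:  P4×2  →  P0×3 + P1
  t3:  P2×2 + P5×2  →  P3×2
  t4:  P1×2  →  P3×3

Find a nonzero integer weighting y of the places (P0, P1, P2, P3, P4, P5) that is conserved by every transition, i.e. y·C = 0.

y = (P0:1, P1:3, P2:1, P3:2, P4:3, P5:1)

Incidence matrix C (rows=places, cols=transitions):
       t0   t1   t2   t3   t4
   P0  -3    0    3    0    0
   P1   1   -1    1    0   -2
   P2   0    2    0   -2    0
   P3   0    0    0    2    3
   P4   0    0   -2    0    0
   P5   0    1    0   -2    0

Candidate y = [1, 3, 1, 2, 3, 1]; check y·C column-wise:
  col t0: 1·-3 + 3·1 + 1·0 + 2·0 + 3·0 + 1·0 = 0
  col t1: 1·0 + 3·-1 + 1·2 + 2·0 + 3·0 + 1·1 = 0
  col t2: 1·3 + 3·1 + 1·0 + 2·0 + 3·-2 + 1·0 = 0
  col t3: 1·0 + 3·0 + 1·-2 + 2·2 + 3·0 + 1·-2 = 0
  col t4: 1·0 + 3·-2 + 1·0 + 2·3 + 3·0 + 1·0 = 0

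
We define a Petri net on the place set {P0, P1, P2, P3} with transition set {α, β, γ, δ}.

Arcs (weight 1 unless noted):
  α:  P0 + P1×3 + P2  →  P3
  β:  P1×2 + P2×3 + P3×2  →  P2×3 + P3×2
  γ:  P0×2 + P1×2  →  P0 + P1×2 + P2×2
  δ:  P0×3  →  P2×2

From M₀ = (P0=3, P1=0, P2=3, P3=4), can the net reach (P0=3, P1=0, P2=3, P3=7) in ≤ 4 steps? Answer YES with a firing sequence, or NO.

NO — not reachable within 4 firings

depth 0: 1 marking
depth 1: 2 markings reached so far
depth 2: 2 markings reached so far
(frontier empty at depth 2; search complete)
target is not among the 2 markings reachable within 4 steps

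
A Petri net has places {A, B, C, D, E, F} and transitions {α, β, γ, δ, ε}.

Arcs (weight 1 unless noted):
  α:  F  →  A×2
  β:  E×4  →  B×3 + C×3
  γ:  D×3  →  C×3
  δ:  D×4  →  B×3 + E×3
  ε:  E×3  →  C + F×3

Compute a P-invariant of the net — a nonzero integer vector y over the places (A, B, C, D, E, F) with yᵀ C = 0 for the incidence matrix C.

y = (A:1, B:1, C:3, D:3, E:3, F:2)

Incidence matrix C (rows=places, cols=transitions):
        α    β    γ    δ    ε
    A   2    0    0    0    0
    B   0    3    0    3    0
    C   0    3    3    0    1
    D   0    0   -3   -4    0
    E   0   -4    0    3   -3
    F  -1    0    0    0    3

Candidate y = [1, 1, 3, 3, 3, 2]; check y·C column-wise:
  col α: 1·2 + 1·0 + 3·0 + 3·0 + 3·0 + 2·-1 = 0
  col β: 1·0 + 1·3 + 3·3 + 3·0 + 3·-4 + 2·0 = 0
  col γ: 1·0 + 1·0 + 3·3 + 3·-3 + 3·0 + 2·0 = 0
  col δ: 1·0 + 1·3 + 3·0 + 3·-4 + 3·3 + 2·0 = 0
  col ε: 1·0 + 1·0 + 3·1 + 3·0 + 3·-3 + 2·3 = 0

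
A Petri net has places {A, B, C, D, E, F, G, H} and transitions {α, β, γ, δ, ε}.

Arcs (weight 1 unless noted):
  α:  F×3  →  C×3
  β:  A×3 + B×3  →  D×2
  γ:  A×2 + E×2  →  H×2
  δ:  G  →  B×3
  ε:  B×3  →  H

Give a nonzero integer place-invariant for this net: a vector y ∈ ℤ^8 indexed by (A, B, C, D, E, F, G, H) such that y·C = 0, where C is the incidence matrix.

y = (A:2, B:0, C:0, D:3, E:-2, F:0, G:0, H:0)

Incidence matrix C (rows=places, cols=transitions):
        α    β    γ    δ    ε
    A   0   -3   -2    0    0
    B   0   -3    0    3   -3
    C   3    0    0    0    0
    D   0    2    0    0    0
    E   0    0   -2    0    0
    F  -3    0    0    0    0
    G   0    0    0   -1    0
    H   0    0    2    0    1

Candidate y = [2, 0, 0, 3, -2, 0, 0, 0]; check y·C column-wise:
  col α: 2·0 + 0·3 + 3·0 + -2·0 + 0·-3 = 0
  col β: 2·-3 + 0·-3 + 3·2 + -2·0 = 0
  col γ: 2·-2 + 3·0 + -2·-2 + 0·2 = 0
  col δ: 2·0 + 0·3 + 3·0 + -2·0 + 0·-1 = 0
  col ε: 2·0 + 0·-3 + 3·0 + -2·0 + 0·1 = 0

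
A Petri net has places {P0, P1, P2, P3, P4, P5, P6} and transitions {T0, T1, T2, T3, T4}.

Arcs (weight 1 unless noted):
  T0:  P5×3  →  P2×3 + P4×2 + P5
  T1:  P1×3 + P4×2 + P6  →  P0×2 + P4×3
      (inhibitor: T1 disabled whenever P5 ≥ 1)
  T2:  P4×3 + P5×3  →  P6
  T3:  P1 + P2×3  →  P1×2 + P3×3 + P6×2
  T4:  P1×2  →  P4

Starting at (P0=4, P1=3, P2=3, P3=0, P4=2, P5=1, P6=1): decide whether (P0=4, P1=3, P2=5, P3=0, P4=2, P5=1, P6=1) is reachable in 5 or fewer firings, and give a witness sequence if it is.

depth 0: 1 marking
depth 1: 3 markings reached so far
depth 2: 4 markings reached so far
depth 3: 5 markings reached so far
depth 4: 5 markings reached so far
(frontier empty at depth 4; search complete)
target is not among the 5 markings reachable within 5 steps

NO — not reachable within 5 firings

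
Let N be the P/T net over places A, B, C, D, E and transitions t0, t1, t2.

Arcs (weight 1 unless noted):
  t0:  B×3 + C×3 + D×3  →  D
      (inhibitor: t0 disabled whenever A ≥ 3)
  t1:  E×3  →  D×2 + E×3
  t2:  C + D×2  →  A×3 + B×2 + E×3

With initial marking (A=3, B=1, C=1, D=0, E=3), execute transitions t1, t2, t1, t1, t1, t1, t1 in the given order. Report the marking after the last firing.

(A=6, B=3, C=0, D=10, E=6)

step 1: fire t1:  (A=3, B=1, C=1, D=0, E=3) → (A=3, B=1, C=1, D=2, E=3)
step 2: fire t2:  (A=3, B=1, C=1, D=2, E=3) → (A=6, B=3, C=0, D=0, E=6)
step 3: fire t1:  (A=6, B=3, C=0, D=0, E=6) → (A=6, B=3, C=0, D=2, E=6)
step 4: fire t1:  (A=6, B=3, C=0, D=2, E=6) → (A=6, B=3, C=0, D=4, E=6)
step 5: fire t1:  (A=6, B=3, C=0, D=4, E=6) → (A=6, B=3, C=0, D=6, E=6)
step 6: fire t1:  (A=6, B=3, C=0, D=6, E=6) → (A=6, B=3, C=0, D=8, E=6)
step 7: fire t1:  (A=6, B=3, C=0, D=8, E=6) → (A=6, B=3, C=0, D=10, E=6)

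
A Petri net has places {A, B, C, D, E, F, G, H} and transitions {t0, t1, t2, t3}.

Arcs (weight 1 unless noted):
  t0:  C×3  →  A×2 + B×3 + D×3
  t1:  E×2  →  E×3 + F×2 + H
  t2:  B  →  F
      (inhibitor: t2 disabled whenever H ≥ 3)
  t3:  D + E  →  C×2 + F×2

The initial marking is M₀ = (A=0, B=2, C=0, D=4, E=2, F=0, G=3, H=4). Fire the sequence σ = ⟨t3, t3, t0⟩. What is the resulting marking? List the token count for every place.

(A=2, B=5, C=1, D=5, E=0, F=4, G=3, H=4)

step 1: fire t3:  (A=0, B=2, C=0, D=4, E=2, F=0, G=3, H=4) → (A=0, B=2, C=2, D=3, E=1, F=2, G=3, H=4)
step 2: fire t3:  (A=0, B=2, C=2, D=3, E=1, F=2, G=3, H=4) → (A=0, B=2, C=4, D=2, E=0, F=4, G=3, H=4)
step 3: fire t0:  (A=0, B=2, C=4, D=2, E=0, F=4, G=3, H=4) → (A=2, B=5, C=1, D=5, E=0, F=4, G=3, H=4)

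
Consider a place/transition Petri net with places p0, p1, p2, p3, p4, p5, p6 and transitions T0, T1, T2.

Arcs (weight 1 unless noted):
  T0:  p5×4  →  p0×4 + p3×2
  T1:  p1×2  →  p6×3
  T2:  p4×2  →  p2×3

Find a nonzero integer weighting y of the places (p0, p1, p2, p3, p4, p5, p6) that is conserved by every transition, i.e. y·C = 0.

Incidence matrix C (rows=places, cols=transitions):
       T0   T1   T2
   p0   4    0    0
   p1   0   -2    0
   p2   0    0    3
   p3   2    0    0
   p4   0    0   -2
   p5  -4    0    0
   p6   0    3    0

Candidate y = [1, 0, 0, -2, 0, 0, 0]; check y·C column-wise:
  col T0: 1·4 + -2·2 + 0·-4 = 0
  col T1: 1·0 + 0·-2 + -2·0 + 0·3 = 0
  col T2: 1·0 + 0·3 + -2·0 + 0·-2 = 0

y = (p0:1, p1:0, p2:0, p3:-2, p4:0, p5:0, p6:0)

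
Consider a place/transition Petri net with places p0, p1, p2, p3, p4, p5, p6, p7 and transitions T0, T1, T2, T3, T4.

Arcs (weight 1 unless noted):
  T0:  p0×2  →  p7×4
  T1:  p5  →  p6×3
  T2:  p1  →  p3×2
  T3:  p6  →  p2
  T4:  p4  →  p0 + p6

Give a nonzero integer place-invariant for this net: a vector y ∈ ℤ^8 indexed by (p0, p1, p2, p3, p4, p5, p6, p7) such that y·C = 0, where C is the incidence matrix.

Incidence matrix C (rows=places, cols=transitions):
       T0   T1   T2   T3   T4
   p0  -2    0    0    0    1
   p1   0    0   -1    0    0
   p2   0    0    0    1    0
   p3   0    0    2    0    0
   p4   0    0    0    0   -1
   p5   0   -1    0    0    0
   p6   0    3    0   -1    1
   p7   4    0    0    0    0

Candidate y = [0, 2, 0, 1, 0, 0, 0, 0]; check y·C column-wise:
  col T0: 0·-2 + 2·0 + 1·0 + 0·4 = 0
  col T1: 2·0 + 1·0 + 0·-1 + 0·3 = 0
  col T2: 2·-1 + 1·2 = 0
  col T3: 2·0 + 0·1 + 1·0 + 0·-1 = 0
  col T4: 0·1 + 2·0 + 1·0 + 0·-1 + 0·1 = 0

y = (p0:0, p1:2, p2:0, p3:1, p4:0, p5:0, p6:0, p7:0)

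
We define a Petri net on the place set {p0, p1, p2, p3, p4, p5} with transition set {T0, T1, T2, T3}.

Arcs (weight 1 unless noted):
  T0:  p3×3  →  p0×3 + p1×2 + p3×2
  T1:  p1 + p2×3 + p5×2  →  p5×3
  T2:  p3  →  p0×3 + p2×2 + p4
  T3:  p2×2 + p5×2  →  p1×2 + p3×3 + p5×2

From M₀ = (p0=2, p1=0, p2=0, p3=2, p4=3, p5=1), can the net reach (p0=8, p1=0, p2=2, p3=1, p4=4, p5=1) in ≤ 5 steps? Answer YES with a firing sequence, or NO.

depth 0: 1 marking
depth 1: 2 markings reached so far
depth 2: 3 markings reached so far
depth 3: 3 markings reached so far
(frontier empty at depth 3; search complete)
target is not among the 3 markings reachable within 5 steps

NO — not reachable within 5 firings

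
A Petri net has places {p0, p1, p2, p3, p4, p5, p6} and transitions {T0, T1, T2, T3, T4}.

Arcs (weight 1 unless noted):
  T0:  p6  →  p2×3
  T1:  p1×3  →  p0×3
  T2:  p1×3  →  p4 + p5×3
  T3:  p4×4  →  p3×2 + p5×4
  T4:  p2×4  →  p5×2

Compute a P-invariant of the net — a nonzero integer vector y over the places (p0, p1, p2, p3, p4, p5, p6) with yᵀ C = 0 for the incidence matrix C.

Incidence matrix C (rows=places, cols=transitions):
       T0   T1   T2   T3   T4
   p0   0    3    0    0    0
   p1   0   -3   -3    0    0
   p2   3    0    0    0   -4
   p3   0    0    0    2    0
   p4   0    0    1   -4    0
   p5   0    0    3    4    2
   p6  -1    0    0    0    0

Candidate y = [1, 1, 0, 6, 3, 0, 0]; check y·C column-wise:
  col T0: 1·0 + 1·0 + 0·3 + 6·0 + 3·0 + 0·-1 = 0
  col T1: 1·3 + 1·-3 + 6·0 + 3·0 = 0
  col T2: 1·0 + 1·-3 + 6·0 + 3·1 + 0·3 = 0
  col T3: 1·0 + 1·0 + 6·2 + 3·-4 + 0·4 = 0
  col T4: 1·0 + 1·0 + 0·-4 + 6·0 + 3·0 + 0·2 = 0

y = (p0:1, p1:1, p2:0, p3:6, p4:3, p5:0, p6:0)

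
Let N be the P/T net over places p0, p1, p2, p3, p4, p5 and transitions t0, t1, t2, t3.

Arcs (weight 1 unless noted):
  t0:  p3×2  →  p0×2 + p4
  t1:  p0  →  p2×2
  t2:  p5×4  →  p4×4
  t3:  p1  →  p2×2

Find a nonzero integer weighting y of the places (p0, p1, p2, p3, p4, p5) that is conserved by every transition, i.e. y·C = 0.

y = (p0:2, p1:2, p2:1, p3:2, p4:0, p5:0)

Incidence matrix C (rows=places, cols=transitions):
       t0   t1   t2   t3
   p0   2   -1    0    0
   p1   0    0    0   -1
   p2   0    2    0    2
   p3  -2    0    0    0
   p4   1    0    4    0
   p5   0    0   -4    0

Candidate y = [2, 2, 1, 2, 0, 0]; check y·C column-wise:
  col t0: 2·2 + 2·0 + 1·0 + 2·-2 + 0·1 = 0
  col t1: 2·-1 + 2·0 + 1·2 + 2·0 = 0
  col t2: 2·0 + 2·0 + 1·0 + 2·0 + 0·4 + 0·-4 = 0
  col t3: 2·0 + 2·-1 + 1·2 + 2·0 = 0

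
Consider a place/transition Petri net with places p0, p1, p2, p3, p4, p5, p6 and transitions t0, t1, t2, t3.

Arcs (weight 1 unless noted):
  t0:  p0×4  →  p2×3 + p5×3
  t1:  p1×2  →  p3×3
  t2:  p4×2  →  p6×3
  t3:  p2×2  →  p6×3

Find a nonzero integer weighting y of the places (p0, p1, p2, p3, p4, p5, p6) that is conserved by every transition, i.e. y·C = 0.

y = (p0:0, p1:3, p2:0, p3:2, p4:0, p5:0, p6:0)

Incidence matrix C (rows=places, cols=transitions):
       t0   t1   t2   t3
   p0  -4    0    0    0
   p1   0   -2    0    0
   p2   3    0    0   -2
   p3   0    3    0    0
   p4   0    0   -2    0
   p5   3    0    0    0
   p6   0    0    3    3

Candidate y = [0, 3, 0, 2, 0, 0, 0]; check y·C column-wise:
  col t0: 0·-4 + 3·0 + 0·3 + 2·0 + 0·3 = 0
  col t1: 3·-2 + 2·3 = 0
  col t2: 3·0 + 2·0 + 0·-2 + 0·3 = 0
  col t3: 3·0 + 0·-2 + 2·0 + 0·3 = 0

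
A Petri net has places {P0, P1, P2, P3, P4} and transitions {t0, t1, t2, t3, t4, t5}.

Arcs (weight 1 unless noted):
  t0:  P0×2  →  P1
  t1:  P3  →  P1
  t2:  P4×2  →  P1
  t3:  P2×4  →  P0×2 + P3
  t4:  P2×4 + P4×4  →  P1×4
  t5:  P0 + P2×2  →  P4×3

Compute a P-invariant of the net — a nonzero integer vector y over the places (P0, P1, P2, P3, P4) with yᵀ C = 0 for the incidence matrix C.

y = (P0:1, P1:2, P2:1, P3:2, P4:1)

Incidence matrix C (rows=places, cols=transitions):
       t0   t1   t2   t3   t4   t5
   P0  -2    0    0    2    0   -1
   P1   1    1    1    0    4    0
   P2   0    0    0   -4   -4   -2
   P3   0   -1    0    1    0    0
   P4   0    0   -2    0   -4    3

Candidate y = [1, 2, 1, 2, 1]; check y·C column-wise:
  col t0: 1·-2 + 2·1 + 1·0 + 2·0 + 1·0 = 0
  col t1: 1·0 + 2·1 + 1·0 + 2·-1 + 1·0 = 0
  col t2: 1·0 + 2·1 + 1·0 + 2·0 + 1·-2 = 0
  col t3: 1·2 + 2·0 + 1·-4 + 2·1 + 1·0 = 0
  col t4: 1·0 + 2·4 + 1·-4 + 2·0 + 1·-4 = 0
  col t5: 1·-1 + 2·0 + 1·-2 + 2·0 + 1·3 = 0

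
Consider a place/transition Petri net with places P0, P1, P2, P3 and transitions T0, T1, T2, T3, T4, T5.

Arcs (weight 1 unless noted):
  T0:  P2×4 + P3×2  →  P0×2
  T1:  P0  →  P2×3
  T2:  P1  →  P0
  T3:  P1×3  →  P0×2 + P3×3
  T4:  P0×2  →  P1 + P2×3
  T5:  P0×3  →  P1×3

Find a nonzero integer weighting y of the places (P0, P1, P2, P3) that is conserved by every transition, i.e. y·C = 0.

y = (P0:3, P1:3, P2:1, P3:1)

Incidence matrix C (rows=places, cols=transitions):
       T0   T1   T2   T3   T4   T5
   P0   2   -1    1    2   -2   -3
   P1   0    0   -1   -3    1    3
   P2  -4    3    0    0    3    0
   P3  -2    0    0    3    0    0

Candidate y = [3, 3, 1, 1]; check y·C column-wise:
  col T0: 3·2 + 3·0 + 1·-4 + 1·-2 = 0
  col T1: 3·-1 + 3·0 + 1·3 + 1·0 = 0
  col T2: 3·1 + 3·-1 + 1·0 + 1·0 = 0
  col T3: 3·2 + 3·-3 + 1·0 + 1·3 = 0
  col T4: 3·-2 + 3·1 + 1·3 + 1·0 = 0
  col T5: 3·-3 + 3·3 + 1·0 + 1·0 = 0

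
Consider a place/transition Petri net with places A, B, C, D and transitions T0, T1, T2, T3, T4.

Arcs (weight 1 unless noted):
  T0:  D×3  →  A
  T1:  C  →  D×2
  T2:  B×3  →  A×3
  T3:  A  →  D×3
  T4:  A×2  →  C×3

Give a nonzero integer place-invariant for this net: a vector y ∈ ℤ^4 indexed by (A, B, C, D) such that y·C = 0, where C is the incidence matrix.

y = (A:3, B:3, C:2, D:1)

Incidence matrix C (rows=places, cols=transitions):
       T0   T1   T2   T3   T4
    A   1    0    3   -1   -2
    B   0    0   -3    0    0
    C   0   -1    0    0    3
    D  -3    2    0    3    0

Candidate y = [3, 3, 2, 1]; check y·C column-wise:
  col T0: 3·1 + 3·0 + 2·0 + 1·-3 = 0
  col T1: 3·0 + 3·0 + 2·-1 + 1·2 = 0
  col T2: 3·3 + 3·-3 + 2·0 + 1·0 = 0
  col T3: 3·-1 + 3·0 + 2·0 + 1·3 = 0
  col T4: 3·-2 + 3·0 + 2·3 + 1·0 = 0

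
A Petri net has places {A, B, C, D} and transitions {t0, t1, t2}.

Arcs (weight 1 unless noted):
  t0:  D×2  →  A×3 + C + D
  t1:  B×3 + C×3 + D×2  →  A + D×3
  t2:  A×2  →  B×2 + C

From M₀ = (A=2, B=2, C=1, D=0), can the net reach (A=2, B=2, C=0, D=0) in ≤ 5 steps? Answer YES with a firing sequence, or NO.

depth 0: 1 marking
depth 1: 2 markings reached so far
depth 2: 2 markings reached so far
(frontier empty at depth 2; search complete)
target is not among the 2 markings reachable within 5 steps

NO — not reachable within 5 firings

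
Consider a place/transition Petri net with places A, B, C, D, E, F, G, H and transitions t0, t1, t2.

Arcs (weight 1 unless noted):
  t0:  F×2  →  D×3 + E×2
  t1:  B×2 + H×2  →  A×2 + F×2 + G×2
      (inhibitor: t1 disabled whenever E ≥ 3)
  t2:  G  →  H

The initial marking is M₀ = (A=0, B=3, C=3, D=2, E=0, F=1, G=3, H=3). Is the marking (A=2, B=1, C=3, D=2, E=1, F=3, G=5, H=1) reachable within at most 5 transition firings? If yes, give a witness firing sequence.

depth 0: 1 marking
depth 1: 3 markings reached so far
depth 2: 6 markings reached so far
depth 3: 9 markings reached so far
depth 4: 11 markings reached so far
depth 5: 13 markings reached so far
target is not among the 13 markings reachable within 5 steps

NO — not reachable within 5 firings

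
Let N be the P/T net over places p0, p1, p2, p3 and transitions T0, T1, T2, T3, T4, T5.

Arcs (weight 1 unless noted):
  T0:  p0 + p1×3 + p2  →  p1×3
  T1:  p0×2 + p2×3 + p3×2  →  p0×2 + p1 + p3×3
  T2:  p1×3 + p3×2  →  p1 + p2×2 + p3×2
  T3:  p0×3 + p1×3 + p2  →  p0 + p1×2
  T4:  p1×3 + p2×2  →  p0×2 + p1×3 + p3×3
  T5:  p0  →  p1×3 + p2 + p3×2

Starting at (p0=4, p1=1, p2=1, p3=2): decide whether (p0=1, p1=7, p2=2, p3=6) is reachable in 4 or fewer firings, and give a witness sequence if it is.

step 1: fire T5:  (p0=4, p1=1, p2=1, p3=2) → (p0=3, p1=4, p2=2, p3=4)
step 2: fire T0:  (p0=3, p1=4, p2=2, p3=4) → (p0=2, p1=4, p2=1, p3=4)
step 3: fire T5:  (p0=2, p1=4, p2=1, p3=4) → (p0=1, p1=7, p2=2, p3=6)

YES — reachable via ⟨T5, T0, T5⟩ (3 firings)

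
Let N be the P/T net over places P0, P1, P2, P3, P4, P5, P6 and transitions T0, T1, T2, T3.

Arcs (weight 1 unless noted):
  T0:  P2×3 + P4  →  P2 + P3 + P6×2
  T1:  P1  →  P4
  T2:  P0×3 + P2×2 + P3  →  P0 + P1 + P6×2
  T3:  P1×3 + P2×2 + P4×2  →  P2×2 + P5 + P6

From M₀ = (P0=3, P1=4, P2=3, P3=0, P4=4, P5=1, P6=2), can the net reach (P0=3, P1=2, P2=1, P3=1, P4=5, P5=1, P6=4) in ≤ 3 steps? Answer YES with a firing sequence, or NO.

step 1: fire T0:  (P0=3, P1=4, P2=3, P3=0, P4=4, P5=1, P6=2) → (P0=3, P1=4, P2=1, P3=1, P4=3, P5=1, P6=4)
step 2: fire T1:  (P0=3, P1=4, P2=1, P3=1, P4=3, P5=1, P6=4) → (P0=3, P1=3, P2=1, P3=1, P4=4, P5=1, P6=4)
step 3: fire T1:  (P0=3, P1=3, P2=1, P3=1, P4=4, P5=1, P6=4) → (P0=3, P1=2, P2=1, P3=1, P4=5, P5=1, P6=4)

YES — reachable via ⟨T0, T1, T1⟩ (3 firings)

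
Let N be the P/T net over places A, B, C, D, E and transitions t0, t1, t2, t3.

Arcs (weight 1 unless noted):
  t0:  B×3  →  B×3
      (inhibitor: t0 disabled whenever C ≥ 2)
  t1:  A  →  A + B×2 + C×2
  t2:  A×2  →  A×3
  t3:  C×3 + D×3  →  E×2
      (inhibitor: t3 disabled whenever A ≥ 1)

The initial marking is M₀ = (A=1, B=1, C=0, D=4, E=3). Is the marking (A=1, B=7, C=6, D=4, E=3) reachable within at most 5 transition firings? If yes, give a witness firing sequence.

step 1: fire t1:  (A=1, B=1, C=0, D=4, E=3) → (A=1, B=3, C=2, D=4, E=3)
step 2: fire t1:  (A=1, B=3, C=2, D=4, E=3) → (A=1, B=5, C=4, D=4, E=3)
step 3: fire t1:  (A=1, B=5, C=4, D=4, E=3) → (A=1, B=7, C=6, D=4, E=3)

YES — reachable via ⟨t1, t1, t1⟩ (3 firings)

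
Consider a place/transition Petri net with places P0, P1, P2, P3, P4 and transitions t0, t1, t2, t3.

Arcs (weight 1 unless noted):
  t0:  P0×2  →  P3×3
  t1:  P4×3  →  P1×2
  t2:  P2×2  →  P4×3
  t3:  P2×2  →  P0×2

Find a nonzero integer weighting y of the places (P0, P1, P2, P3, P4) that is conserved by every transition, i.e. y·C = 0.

Incidence matrix C (rows=places, cols=transitions):
       t0   t1   t2   t3
   P0  -2    0    0    2
   P1   0    2    0    0
   P2   0    0   -2   -2
   P3   3    0    0    0
   P4   0   -3    3    0

Candidate y = [3, 3, 3, 2, 2]; check y·C column-wise:
  col t0: 3·-2 + 3·0 + 3·0 + 2·3 + 2·0 = 0
  col t1: 3·0 + 3·2 + 3·0 + 2·0 + 2·-3 = 0
  col t2: 3·0 + 3·0 + 3·-2 + 2·0 + 2·3 = 0
  col t3: 3·2 + 3·0 + 3·-2 + 2·0 + 2·0 = 0

y = (P0:3, P1:3, P2:3, P3:2, P4:2)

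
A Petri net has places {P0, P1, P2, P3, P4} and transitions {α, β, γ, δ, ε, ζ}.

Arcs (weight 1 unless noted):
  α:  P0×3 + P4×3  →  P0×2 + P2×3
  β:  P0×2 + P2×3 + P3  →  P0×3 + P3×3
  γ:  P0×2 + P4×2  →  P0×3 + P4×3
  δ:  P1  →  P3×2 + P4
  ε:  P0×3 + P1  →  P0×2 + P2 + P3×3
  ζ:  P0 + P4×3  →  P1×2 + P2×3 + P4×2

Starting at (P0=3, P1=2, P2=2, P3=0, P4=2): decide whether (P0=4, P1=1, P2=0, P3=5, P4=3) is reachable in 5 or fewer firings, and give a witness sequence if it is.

YES — reachable via ⟨γ, ε, β⟩ (3 firings)

step 1: fire γ:  (P0=3, P1=2, P2=2, P3=0, P4=2) → (P0=4, P1=2, P2=2, P3=0, P4=3)
step 2: fire ε:  (P0=4, P1=2, P2=2, P3=0, P4=3) → (P0=3, P1=1, P2=3, P3=3, P4=3)
step 3: fire β:  (P0=3, P1=1, P2=3, P3=3, P4=3) → (P0=4, P1=1, P2=0, P3=5, P4=3)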